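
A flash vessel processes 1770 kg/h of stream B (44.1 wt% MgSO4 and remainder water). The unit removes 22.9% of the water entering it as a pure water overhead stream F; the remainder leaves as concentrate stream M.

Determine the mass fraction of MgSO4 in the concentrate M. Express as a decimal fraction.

0.5057

MgSO4 is not removed: 1770×0.441 = 780.57 kg/h of MgSO4 enters M.
water entering = 1770×0.559 = 989.43 kg/h; overhead removed = 0.229×989.43 = 226.58 kg/h.
Concentrate = 1770 − 226.58 = 1543.4 kg/h.
Mass fraction = 780.57/1543.4 = 0.5057.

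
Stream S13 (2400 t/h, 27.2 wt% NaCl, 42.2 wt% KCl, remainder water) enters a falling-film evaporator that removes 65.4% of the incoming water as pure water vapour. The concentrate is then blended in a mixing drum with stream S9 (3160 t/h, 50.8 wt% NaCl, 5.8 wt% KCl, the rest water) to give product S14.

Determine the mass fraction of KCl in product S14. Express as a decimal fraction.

0.235

Vapour removed = 0.654×0.306×2400 = 480.3 t/h; concentrate = 1919.7 t/h.
KCl reaching the mixer = 1012.8 (from concentrate) + 3160×0.058 = 1196.1 t/h.
Product flow = 1919.7 + 3160 = 5079.7 t/h; KCl fraction = 0.235.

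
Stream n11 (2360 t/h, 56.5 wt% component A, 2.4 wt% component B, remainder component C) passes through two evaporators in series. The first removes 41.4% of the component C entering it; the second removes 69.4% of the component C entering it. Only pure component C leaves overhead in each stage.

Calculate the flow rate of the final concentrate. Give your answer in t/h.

1564 t/h

component C in feed = 2360×0.411 = 969.96 t/h.
After stage 1: component C left = (1−0.414)×969.96 = 568.4; stream total = 1958.4 t/h.
After stage 2: component C left = (1−0.694)×568.4 = 173.93; final concentrate = 1564 t/h.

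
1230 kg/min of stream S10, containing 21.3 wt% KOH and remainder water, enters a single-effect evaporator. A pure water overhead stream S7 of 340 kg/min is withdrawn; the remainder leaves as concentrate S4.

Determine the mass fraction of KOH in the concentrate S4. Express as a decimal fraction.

KOH is not removed: 1230×0.213 = 261.99 kg/min of KOH enters S4.
Concentrate = 1230 − 340 = 890 kg/min.
Mass fraction = 261.99/890 = 0.294.

0.294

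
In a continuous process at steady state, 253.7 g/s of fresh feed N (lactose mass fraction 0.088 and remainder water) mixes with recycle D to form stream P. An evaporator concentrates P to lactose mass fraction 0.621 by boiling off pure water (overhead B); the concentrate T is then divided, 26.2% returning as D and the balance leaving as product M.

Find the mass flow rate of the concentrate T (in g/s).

48.71 g/s

Overall lactose balance (none leaves overhead): lactose in fresh feed = lactose in product, i.e. 253.7×0.088 = (1−0.262)·T·0.621.
T = 22.326/(0.621×0.738) = 48.714 g/s.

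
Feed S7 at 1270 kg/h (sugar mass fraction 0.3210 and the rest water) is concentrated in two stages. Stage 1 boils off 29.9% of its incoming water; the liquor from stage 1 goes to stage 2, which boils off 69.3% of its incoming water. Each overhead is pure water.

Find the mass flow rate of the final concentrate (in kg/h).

water in feed = 1270×0.679 = 862.33 kg/h.
After stage 1: water left = (1−0.299)×862.33 = 604.49; stream total = 1012.2 kg/h.
After stage 2: water left = (1−0.693)×604.49 = 185.58; final concentrate = 593.25 kg/h.

593.2 kg/h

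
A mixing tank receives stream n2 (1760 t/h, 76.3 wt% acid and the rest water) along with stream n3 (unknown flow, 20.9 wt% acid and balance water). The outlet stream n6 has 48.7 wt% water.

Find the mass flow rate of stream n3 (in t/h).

1447 t/h

Let n3 be the unknown flow. Total out = 1760 + n3.
water balance: 417.12 + 0.791·n3 = 0.487·(1760 + n3)
(0.791 − 0.487)·n3 = 0.487×1760 − 417.12 = 440
n3 = 440 / 0.304 = 1447.4 t/h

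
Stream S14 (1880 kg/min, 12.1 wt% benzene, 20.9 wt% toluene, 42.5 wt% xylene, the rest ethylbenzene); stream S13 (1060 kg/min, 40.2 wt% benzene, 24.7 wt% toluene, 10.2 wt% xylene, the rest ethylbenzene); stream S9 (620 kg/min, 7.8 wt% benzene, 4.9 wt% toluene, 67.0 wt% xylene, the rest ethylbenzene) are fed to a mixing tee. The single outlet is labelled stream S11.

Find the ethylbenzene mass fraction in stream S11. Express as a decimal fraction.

Total flow out = 1880 + 1060 + 620 = 3560 kg/min.
ethylbenzene in = 1880×0.245 + 1060×0.249 + 620×0.203 = 850.4 kg/min.
ethylbenzene mass fraction in S11 = 850.4/3560 = 0.239.

0.239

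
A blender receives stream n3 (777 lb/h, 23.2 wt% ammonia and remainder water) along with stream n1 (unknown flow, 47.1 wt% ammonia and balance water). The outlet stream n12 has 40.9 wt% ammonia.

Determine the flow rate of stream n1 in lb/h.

2218 lb/h

Let n1 be the unknown flow. Total out = 777 + n1.
ammonia balance: 180.26 + 0.471·n1 = 0.409·(777 + n1)
(0.471 − 0.409)·n1 = 0.409×777 − 180.26 = 137.53
n1 = 137.53 / 0.062 = 2218.2 lb/h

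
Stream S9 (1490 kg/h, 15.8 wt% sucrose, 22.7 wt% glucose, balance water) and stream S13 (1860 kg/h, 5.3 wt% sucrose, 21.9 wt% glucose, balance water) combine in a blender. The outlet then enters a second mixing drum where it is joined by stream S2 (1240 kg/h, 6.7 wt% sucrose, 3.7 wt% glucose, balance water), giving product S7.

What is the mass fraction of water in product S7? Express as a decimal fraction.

Overall, product flow = 4590 kg/h.
water in = 1490×0.615 + 1860×0.728 + 1240×0.896 = 3381.5 kg/h.
water fraction in S7 = 0.737.

0.737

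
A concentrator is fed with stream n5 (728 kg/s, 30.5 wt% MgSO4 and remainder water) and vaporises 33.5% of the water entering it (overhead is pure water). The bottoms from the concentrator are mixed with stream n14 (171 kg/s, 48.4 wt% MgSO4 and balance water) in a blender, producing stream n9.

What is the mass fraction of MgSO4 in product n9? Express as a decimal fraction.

Vapour removed = 0.335×0.695×728 = 169.5 kg/s; concentrate = 558.5 kg/s.
MgSO4 reaching the mixer = 222.04 (from concentrate) + 171×0.484 = 304.8 kg/s.
Product flow = 558.5 + 171 = 729.5 kg/s; MgSO4 fraction = 0.4178.

0.4178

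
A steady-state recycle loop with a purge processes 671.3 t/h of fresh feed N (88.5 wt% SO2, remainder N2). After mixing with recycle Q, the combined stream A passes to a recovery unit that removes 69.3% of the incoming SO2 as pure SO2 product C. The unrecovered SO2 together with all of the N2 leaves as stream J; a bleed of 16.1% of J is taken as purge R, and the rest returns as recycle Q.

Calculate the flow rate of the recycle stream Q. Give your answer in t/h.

608.4 t/h

N2 enters only via N and leaves only via the purge: 671.3×0.115 = 0.161×(N2 in J), and the recovery unit passes all N2, so N2 in A = N2 in J = 479.5 t/h.
SO2 in A: m_A = 671.3×0.885 + (1−0.161)·(1−0.693)·m_A, so m_A = 594.1/0.7424 = 800.21 t/h.
J = (1−0.693)×800.21 + 479.5 = 725.17 t/h.
Recycle Q = (1−0.161)×725.17 = 608.41 t/h.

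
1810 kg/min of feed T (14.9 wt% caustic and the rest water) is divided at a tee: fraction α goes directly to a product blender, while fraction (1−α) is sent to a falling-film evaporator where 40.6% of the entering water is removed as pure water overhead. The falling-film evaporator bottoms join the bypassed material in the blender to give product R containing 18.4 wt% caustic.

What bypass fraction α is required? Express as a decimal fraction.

All 1810×0.149 = 269.69 kg/min of caustic reaches R, so R = 269.69/0.184 = 1465.7 kg/min and vapour = 344.29 kg/min.
The evaporator receives (1−α)·1810 of feed at 0.851 water and removes 0.406 of that water:
0.406×0.851×(1−α)×1810 = 344.29
(1−α) = 344.29/625.37 = 0.5505;  α = 0.4495.

0.449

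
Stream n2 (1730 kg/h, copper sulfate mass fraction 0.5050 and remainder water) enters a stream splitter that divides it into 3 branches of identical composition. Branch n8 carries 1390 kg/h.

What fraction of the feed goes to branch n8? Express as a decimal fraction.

Fraction to n8 = 1390/1730 = 0.8035.

0.803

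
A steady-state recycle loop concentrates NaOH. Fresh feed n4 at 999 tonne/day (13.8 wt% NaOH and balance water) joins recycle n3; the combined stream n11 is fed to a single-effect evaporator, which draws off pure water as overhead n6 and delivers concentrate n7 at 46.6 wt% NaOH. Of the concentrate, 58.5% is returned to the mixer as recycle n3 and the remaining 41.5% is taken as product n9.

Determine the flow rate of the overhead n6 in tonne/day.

703.2 tonne/day

Overall NaOH balance (none leaves overhead): NaOH in fresh feed = NaOH in product, i.e. 999×0.138 = (1−0.585)·n7·0.466.
n7 = 137.86/(0.466×0.415) = 712.87 tonne/day.
Recycle n3 = 0.585×712.87 = 417.03 tonne/day.
Combined feed n11 = 999 + 417.03 = 1416 tonne/day.
Overhead n6 = n11 − n7 = 1416 − 712.87 = 703.16 tonne/day.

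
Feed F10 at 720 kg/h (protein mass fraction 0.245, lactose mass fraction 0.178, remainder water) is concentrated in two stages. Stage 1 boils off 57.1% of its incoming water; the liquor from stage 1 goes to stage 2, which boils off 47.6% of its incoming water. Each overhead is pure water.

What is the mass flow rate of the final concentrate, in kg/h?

water in feed = 720×0.577 = 415.44 kg/h.
After stage 1: water left = (1−0.571)×415.44 = 178.22; stream total = 482.78 kg/h.
After stage 2: water left = (1−0.476)×178.22 = 93.389; final concentrate = 397.95 kg/h.

397.9 kg/h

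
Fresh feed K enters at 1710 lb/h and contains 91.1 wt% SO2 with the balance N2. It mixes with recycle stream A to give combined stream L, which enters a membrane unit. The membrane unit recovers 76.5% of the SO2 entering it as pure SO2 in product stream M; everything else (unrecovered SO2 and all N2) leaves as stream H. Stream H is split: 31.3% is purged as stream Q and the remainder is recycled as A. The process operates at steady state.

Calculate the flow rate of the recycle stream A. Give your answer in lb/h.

634 lb/h

N2 enters only via K and leaves only via the purge: 1710×0.089 = 0.313×(N2 in H), and the membrane unit passes all N2, so N2 in L = N2 in H = 486.23 lb/h.
SO2 in L: m_A = 1710×0.911 + (1−0.313)·(1−0.765)·m_A, so m_A = 1557.8/0.8386 = 1857.7 lb/h.
H = (1−0.765)×1857.7 + 486.23 = 922.8 lb/h.
Recycle A = (1−0.313)×922.8 = 633.96 lb/h.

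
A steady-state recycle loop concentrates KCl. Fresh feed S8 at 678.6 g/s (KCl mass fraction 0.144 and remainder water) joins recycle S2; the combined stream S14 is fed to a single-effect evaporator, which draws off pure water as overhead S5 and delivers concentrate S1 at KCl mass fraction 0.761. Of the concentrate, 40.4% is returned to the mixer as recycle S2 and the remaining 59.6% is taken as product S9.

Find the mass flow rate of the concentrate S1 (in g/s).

215.4 g/s

Overall KCl balance (none leaves overhead): KCl in fresh feed = KCl in product, i.e. 678.6×0.144 = (1−0.404)·S1·0.761.
S1 = 97.718/(0.761×0.596) = 215.45 g/s.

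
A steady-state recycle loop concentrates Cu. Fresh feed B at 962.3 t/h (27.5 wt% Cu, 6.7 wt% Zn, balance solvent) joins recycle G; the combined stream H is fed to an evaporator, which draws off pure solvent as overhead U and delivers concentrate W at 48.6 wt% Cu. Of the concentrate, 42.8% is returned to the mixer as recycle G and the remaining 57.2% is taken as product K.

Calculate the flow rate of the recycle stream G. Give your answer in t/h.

Overall Cu balance (none leaves overhead): Cu in fresh feed = Cu in product, i.e. 962.3×0.275 = (1−0.428)·W·0.486.
W = 264.63/(0.486×0.572) = 951.94 t/h.
Recycle G = 0.428×951.94 = 407.43 t/h.

407.4 t/h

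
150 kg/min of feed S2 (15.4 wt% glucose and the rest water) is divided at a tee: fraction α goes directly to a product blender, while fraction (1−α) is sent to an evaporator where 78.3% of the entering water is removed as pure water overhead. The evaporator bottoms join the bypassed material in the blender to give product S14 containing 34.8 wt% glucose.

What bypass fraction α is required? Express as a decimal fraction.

0.158

All 150×0.154 = 23.1 kg/min of glucose reaches S14, so S14 = 23.1/0.348 = 66.379 kg/min and vapour = 83.621 kg/min.
The evaporator receives (1−α)·150 of feed at 0.846 water and removes 0.783 of that water:
0.783×0.846×(1−α)×150 = 83.621
(1−α) = 83.621/99.363 = 0.8416;  α = 0.1584.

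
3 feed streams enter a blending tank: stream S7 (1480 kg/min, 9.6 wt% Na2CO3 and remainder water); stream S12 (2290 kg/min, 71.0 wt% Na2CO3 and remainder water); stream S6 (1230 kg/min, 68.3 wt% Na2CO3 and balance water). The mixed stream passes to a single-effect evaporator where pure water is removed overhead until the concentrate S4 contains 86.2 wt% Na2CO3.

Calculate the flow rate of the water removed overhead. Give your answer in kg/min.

Na2CO3 entering = 1480×0.096 + 2290×0.710 + 1230×0.683 = 2608.1 kg/min.
All Na2CO3 reports to S4, so S4 = 2608.1/0.862 = 3025.6 kg/min.
Total feed = 5000 kg/min; overhead = 5000 − 3025.6 = 1974.4 kg/min.

1974 kg/min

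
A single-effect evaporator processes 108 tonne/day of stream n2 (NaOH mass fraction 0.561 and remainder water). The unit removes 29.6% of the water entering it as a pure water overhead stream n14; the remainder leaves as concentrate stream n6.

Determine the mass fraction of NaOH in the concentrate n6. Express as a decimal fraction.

NaOH is not removed: 108×0.561 = 60.588 tonne/day of NaOH enters n6.
water entering = 108×0.439 = 47.412 tonne/day; overhead removed = 0.296×47.412 = 14.034 tonne/day.
Concentrate = 108 − 14.034 = 93.966 tonne/day.
Mass fraction = 60.588/93.966 = 0.645.

0.645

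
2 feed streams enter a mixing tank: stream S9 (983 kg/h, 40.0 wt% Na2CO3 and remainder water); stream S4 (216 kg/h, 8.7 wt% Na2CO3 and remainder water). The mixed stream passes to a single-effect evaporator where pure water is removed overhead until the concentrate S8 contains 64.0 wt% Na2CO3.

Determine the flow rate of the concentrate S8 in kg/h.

643.7 kg/h

Na2CO3 entering = 983×0.400 + 216×0.087 = 411.99 kg/h.
All Na2CO3 reports to S8, so S8 = 411.99/0.640 = 643.74 kg/h.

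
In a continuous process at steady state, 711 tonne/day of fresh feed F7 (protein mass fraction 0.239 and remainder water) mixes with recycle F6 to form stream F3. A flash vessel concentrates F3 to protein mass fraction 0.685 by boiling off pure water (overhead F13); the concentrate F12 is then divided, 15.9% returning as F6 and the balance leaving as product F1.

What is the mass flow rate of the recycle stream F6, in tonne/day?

46.9 tonne/day

Overall protein balance (none leaves overhead): protein in fresh feed = protein in product, i.e. 711×0.239 = (1−0.159)·F12·0.685.
F12 = 169.93/(0.685×0.841) = 294.97 tonne/day.
Recycle F6 = 0.159×294.97 = 46.901 tonne/day.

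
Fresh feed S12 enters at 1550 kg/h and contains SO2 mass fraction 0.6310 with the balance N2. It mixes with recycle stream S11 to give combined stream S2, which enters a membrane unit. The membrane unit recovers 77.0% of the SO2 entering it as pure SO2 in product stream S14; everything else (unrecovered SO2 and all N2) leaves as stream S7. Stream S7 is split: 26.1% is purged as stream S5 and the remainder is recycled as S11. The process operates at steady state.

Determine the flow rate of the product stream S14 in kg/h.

SO2 in S2: m_A = 1550×0.631 + (1−0.261)·(1−0.770)·m_A, so m_A = 978.05/0.8300 = 1178.3 kg/h.
Product S14 = 0.770×1178.3 = 907.31 kg/h.

907.3 kg/h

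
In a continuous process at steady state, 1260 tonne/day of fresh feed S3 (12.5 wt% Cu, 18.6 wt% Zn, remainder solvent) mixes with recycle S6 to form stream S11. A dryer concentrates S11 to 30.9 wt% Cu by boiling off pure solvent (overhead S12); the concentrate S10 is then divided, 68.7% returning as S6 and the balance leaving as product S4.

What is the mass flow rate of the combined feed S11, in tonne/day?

2379 tonne/day

Overall Cu balance (none leaves overhead): Cu in fresh feed = Cu in product, i.e. 1260×0.125 = (1−0.687)·S10·0.309.
S10 = 157.5/(0.309×0.313) = 1628.5 tonne/day.
Recycle S6 = 0.687×1628.5 = 1118.8 tonne/day.
Combined feed S11 = 1260 + 1118.8 = 2378.8 tonne/day.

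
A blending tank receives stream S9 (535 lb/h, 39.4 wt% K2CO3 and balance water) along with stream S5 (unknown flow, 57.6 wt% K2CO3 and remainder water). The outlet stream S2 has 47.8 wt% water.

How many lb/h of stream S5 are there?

1268 lb/h

Let S5 be the unknown flow. Total out = 535 + S5.
water balance: 324.21 + 0.424·S5 = 0.478·(535 + S5)
(0.424 − 0.478)·S5 = 0.478×535 − 324.21 = -68.48
S5 = -68.48 / -0.054 = 1268.1 lb/h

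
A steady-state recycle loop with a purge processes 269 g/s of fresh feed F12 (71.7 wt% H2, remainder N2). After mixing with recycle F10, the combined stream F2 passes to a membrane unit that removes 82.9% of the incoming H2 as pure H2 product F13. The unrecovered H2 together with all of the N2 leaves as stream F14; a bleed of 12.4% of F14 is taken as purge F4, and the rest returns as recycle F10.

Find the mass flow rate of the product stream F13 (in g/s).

H2 in F2: m_A = 269×0.717 + (1−0.124)·(1−0.829)·m_A, so m_A = 192.87/0.8502 = 226.85 g/s.
Product F13 = 0.829×226.85 = 188.06 g/s.

188.1 g/s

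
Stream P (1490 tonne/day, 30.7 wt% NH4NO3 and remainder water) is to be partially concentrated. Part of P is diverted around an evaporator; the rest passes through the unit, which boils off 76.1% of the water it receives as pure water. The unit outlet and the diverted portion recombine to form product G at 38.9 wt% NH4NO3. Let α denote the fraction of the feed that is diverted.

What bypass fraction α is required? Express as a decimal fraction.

All 1490×0.307 = 457.43 tonne/day of NH4NO3 reaches G, so G = 457.43/0.389 = 1175.9 tonne/day and vapour = 314.09 tonne/day.
The evaporator receives (1−α)·1490 of feed at 0.693 water and removes 0.761 of that water:
0.761×0.693×(1−α)×1490 = 314.09
(1−α) = 314.09/785.79 = 0.3997;  α = 0.6003.

0.600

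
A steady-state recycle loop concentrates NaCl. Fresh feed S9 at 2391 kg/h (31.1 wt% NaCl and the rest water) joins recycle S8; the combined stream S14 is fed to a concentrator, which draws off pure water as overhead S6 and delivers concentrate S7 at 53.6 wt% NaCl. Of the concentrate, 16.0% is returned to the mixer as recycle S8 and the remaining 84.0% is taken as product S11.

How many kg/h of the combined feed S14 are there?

Overall NaCl balance (none leaves overhead): NaCl in fresh feed = NaCl in product, i.e. 2391×0.311 = (1−0.160)·S7·0.536.
S7 = 743.6/(0.536×0.840) = 1651.6 kg/h.
Recycle S8 = 0.160×1651.6 = 264.25 kg/h.
Combined feed S14 = 2391 + 264.25 = 2655.3 kg/h.

2655 kg/h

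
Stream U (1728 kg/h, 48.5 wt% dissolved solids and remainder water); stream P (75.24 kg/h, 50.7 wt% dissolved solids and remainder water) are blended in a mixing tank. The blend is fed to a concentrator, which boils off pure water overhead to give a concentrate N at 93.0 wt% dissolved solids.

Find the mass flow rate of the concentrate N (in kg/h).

dissolved solids entering = 1728×0.485 + 75.24×0.507 = 876.23 kg/h.
All dissolved solids reports to N, so N = 876.23/0.930 = 942.18 kg/h.

942.2 kg/h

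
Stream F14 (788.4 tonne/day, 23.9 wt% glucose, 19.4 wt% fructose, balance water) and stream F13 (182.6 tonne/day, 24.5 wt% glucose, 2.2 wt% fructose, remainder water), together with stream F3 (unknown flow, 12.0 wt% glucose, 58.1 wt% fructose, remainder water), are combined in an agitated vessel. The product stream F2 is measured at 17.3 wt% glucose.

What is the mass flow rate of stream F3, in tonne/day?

Let F3 be the unknown flow. Total out = 971 + F3.
glucose balance: 233.16 + 0.120·F3 = 0.173·(971 + F3)
(0.120 − 0.173)·F3 = 0.173×971 − 233.16 = -65.182
F3 = -65.182 / -0.053 = 1229.8 tonne/day

1230 tonne/day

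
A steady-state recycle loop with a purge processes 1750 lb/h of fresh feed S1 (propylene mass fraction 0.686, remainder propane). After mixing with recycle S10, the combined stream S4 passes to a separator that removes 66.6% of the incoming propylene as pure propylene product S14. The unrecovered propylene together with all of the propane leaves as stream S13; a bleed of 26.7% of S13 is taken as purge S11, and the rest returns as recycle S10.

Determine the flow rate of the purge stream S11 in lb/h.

691.3 lb/h

propane enters only via S1 and leaves only via the purge: 1750×0.314 = 0.267×(propane in S13), and the separator passes all propane, so propane in S4 = propane in S13 = 2058.1 lb/h.
propylene in S4: m_A = 1750×0.686 + (1−0.267)·(1−0.666)·m_A, so m_A = 1200.5/0.7552 = 1589.7 lb/h.
S13 = (1−0.666)×1589.7 + 2058.1 = 2589 lb/h.
Purge S11 = 0.267×2589 = 691.27 lb/h.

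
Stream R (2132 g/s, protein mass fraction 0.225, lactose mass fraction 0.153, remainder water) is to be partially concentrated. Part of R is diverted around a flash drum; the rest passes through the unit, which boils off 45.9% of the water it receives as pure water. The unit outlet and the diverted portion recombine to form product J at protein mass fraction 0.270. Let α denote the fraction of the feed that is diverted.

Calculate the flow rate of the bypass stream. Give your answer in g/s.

All 2132×0.225 = 479.7 g/s of protein reaches J, so J = 479.7/0.270 = 1776.7 g/s and vapour = 355.33 g/s.
The evaporator receives (1−α)·2132 of feed at 0.622 water and removes 0.459 of that water:
0.459×0.622×(1−α)×2132 = 355.33
(1−α) = 355.33/608.68 = 0.5838;  α = 0.4162.
Bypass flow = 0.4162×2132 = 887.39 g/s.

887.4 g/s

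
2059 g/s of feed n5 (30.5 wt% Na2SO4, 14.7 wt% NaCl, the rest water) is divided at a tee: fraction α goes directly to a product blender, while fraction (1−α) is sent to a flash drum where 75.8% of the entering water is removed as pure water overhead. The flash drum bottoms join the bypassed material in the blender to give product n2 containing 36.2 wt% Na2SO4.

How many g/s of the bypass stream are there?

1279 g/s

All 2059×0.305 = 628 g/s of Na2SO4 reaches n2, so n2 = 628/0.362 = 1734.8 g/s and vapour = 324.21 g/s.
The evaporator receives (1−α)·2059 of feed at 0.548 water and removes 0.758 of that water:
0.758×0.548×(1−α)×2059 = 324.21
(1−α) = 324.21/855.28 = 0.3791;  α = 0.6209.
Bypass flow = 0.6209×2059 = 1278.5 g/s.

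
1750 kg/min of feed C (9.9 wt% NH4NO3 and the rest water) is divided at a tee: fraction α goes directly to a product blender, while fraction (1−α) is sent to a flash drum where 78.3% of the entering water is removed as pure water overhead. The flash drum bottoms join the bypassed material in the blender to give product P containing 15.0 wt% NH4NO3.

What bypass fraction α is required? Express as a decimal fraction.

All 1750×0.099 = 173.25 kg/min of NH4NO3 reaches P, so P = 173.25/0.150 = 1155 kg/min and vapour = 595 kg/min.
The evaporator receives (1−α)·1750 of feed at 0.901 water and removes 0.783 of that water:
0.783×0.901×(1−α)×1750 = 595
(1−α) = 595/1234.6 = 0.4819;  α = 0.5181.

0.518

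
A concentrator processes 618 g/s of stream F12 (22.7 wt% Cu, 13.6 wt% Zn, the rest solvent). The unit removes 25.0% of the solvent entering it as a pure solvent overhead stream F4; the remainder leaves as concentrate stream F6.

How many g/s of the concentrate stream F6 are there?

solvent entering = 618×0.637 = 393.67 g/s; overhead removed = 0.250×393.67 = 98.416 g/s.
Concentrate = 618 − 98.416 = 519.58 g/s.

519.6 g/s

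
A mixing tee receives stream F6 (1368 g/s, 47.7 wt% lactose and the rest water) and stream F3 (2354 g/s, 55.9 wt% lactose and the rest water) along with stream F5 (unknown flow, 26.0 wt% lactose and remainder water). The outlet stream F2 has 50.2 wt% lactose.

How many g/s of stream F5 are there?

Let F5 be the unknown flow. Total out = 3722 + F5.
lactose balance: 1968.4 + 0.260·F5 = 0.502·(3722 + F5)
(0.260 − 0.502)·F5 = 0.502×3722 − 1968.4 = -99.978
F5 = -99.978 / -0.242 = 413.13 g/s

413.1 g/s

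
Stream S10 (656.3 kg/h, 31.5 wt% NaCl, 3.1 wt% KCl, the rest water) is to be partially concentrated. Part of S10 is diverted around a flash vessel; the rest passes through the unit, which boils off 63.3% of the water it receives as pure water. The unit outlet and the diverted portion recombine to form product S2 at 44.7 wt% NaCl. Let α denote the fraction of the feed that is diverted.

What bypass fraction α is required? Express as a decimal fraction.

0.287

All 656.3×0.315 = 206.73 kg/h of NaCl reaches S2, so S2 = 206.73/0.447 = 462.49 kg/h and vapour = 193.81 kg/h.
The evaporator receives (1−α)·656.3 of feed at 0.654 water and removes 0.633 of that water:
0.633×0.654×(1−α)×656.3 = 193.81
(1−α) = 193.81/271.7 = 0.7133;  α = 0.2867.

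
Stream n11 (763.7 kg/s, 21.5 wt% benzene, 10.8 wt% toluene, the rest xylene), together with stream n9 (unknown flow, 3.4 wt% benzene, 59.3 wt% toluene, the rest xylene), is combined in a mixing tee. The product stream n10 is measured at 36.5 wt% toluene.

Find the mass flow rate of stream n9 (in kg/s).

Let n9 be the unknown flow. Total out = 763.7 + n9.
toluene balance: 82.48 + 0.593·n9 = 0.365·(763.7 + n9)
(0.593 − 0.365)·n9 = 0.365×763.7 − 82.48 = 196.27
n9 = 196.27 / 0.228 = 860.84 kg/s

860.8 kg/s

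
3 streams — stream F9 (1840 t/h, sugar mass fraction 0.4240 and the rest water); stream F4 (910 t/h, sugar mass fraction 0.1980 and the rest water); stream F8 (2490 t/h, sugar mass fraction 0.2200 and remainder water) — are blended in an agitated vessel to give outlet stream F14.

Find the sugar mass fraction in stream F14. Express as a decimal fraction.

0.2878

Total flow out = 1840 + 910 + 2490 = 5240 t/h.
sugar in = 1840×0.424 + 910×0.198 + 2490×0.220 = 1508.1 t/h.
sugar mass fraction in F14 = 1508.1/5240 = 0.2878.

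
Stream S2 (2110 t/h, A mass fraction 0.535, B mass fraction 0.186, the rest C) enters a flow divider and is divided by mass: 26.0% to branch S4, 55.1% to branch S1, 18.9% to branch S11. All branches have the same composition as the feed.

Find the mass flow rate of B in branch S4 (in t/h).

Branch S4 total = 0.260×2110 = 548.6 t/h.
B in S4 = 0.186×548.6 = 102.04 t/h.

102 t/h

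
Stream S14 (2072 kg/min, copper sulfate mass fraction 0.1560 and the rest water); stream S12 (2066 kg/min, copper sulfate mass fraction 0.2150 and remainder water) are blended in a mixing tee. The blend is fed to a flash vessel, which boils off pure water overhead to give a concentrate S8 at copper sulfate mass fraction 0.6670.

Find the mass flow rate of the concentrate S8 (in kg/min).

copper sulfate entering = 2072×0.156 + 2066×0.215 = 767.42 kg/min.
All copper sulfate reports to S8, so S8 = 767.42/0.667 = 1150.6 kg/min.

1151 kg/min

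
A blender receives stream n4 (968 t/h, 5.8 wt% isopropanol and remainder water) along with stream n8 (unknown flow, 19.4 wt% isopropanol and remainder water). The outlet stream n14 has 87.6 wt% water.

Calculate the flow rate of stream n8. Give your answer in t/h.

912.7 t/h

Let n8 be the unknown flow. Total out = 968 + n8.
water balance: 911.86 + 0.806·n8 = 0.876·(968 + n8)
(0.806 − 0.876)·n8 = 0.876×968 − 911.86 = -63.888
n8 = -63.888 / -0.070 = 912.69 t/h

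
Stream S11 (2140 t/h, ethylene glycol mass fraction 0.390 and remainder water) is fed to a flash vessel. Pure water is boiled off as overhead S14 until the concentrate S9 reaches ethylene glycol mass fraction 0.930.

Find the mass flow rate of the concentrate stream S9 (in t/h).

ethylene glycol is conserved: 2140×0.390 = 834.6 t/h all reports to the concentrate.
Concentrate = 834.6/(target fraction) = 897.42 t/h.

897.4 t/h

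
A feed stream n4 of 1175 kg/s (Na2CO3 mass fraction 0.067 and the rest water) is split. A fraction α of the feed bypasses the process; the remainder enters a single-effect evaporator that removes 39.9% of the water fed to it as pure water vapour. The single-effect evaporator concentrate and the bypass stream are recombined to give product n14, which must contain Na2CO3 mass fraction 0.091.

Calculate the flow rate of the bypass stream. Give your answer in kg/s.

342.6 kg/s

All 1175×0.067 = 78.725 kg/s of Na2CO3 reaches n14, so n14 = 78.725/0.091 = 865.11 kg/s and vapour = 309.89 kg/s.
The evaporator receives (1−α)·1175 of feed at 0.933 water and removes 0.399 of that water:
0.399×0.933×(1−α)×1175 = 309.89
(1−α) = 309.89/437.41 = 0.7085;  α = 0.2915.
Bypass flow = 0.2915×1175 = 342.56 kg/s.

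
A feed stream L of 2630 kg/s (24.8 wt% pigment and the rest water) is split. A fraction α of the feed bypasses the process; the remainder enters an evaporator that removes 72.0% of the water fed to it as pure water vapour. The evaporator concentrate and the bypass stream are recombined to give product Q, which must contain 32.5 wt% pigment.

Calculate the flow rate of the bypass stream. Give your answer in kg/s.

1479 kg/s

All 2630×0.248 = 652.24 kg/s of pigment reaches Q, so Q = 652.24/0.325 = 2006.9 kg/s and vapour = 623.11 kg/s.
The evaporator receives (1−α)·2630 of feed at 0.752 water and removes 0.720 of that water:
0.720×0.752×(1−α)×2630 = 623.11
(1−α) = 623.11/1424 = 0.4376;  α = 0.5624.
Bypass flow = 0.5624×2630 = 1479.2 kg/s.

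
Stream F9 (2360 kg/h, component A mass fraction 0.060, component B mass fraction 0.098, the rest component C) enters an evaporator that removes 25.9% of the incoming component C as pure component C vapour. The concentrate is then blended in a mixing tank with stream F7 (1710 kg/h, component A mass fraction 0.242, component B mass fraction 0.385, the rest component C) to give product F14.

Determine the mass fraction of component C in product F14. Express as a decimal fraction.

0.594

Vapour removed = 0.259×0.842×2360 = 514.66 kg/h; concentrate = 1845.3 kg/h.
component C reaching the mixer = 1472.5 (from concentrate) + 1710×0.373 = 2110.3 kg/h.
Product flow = 1845.3 + 1710 = 3555.3 kg/h; component C fraction = 0.594.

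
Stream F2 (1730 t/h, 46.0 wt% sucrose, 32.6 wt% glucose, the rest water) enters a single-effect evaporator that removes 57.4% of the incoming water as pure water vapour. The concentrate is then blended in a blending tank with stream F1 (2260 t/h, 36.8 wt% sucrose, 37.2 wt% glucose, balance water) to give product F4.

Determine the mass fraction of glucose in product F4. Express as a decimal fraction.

Vapour removed = 0.574×0.214×1730 = 212.51 t/h; concentrate = 1517.5 t/h.
glucose reaching the mixer = 563.98 (from concentrate) + 2260×0.372 = 1404.7 t/h.
Product flow = 1517.5 + 2260 = 3777.5 t/h; glucose fraction = 0.372.

0.372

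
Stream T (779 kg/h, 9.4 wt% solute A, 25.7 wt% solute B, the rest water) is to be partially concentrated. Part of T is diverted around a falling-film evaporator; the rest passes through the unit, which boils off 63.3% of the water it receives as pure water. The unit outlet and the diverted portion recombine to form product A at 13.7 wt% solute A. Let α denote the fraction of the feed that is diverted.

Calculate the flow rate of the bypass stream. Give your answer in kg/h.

All 779×0.094 = 73.226 kg/h of solute A reaches A, so A = 73.226/0.137 = 534.5 kg/h and vapour = 244.5 kg/h.
The evaporator receives (1−α)·779 of feed at 0.649 water and removes 0.633 of that water:
0.633×0.649×(1−α)×779 = 244.5
(1−α) = 244.5/320.03 = 0.7640;  α = 0.2360.
Bypass flow = 0.2360×779 = 183.84 kg/h.

183.8 kg/h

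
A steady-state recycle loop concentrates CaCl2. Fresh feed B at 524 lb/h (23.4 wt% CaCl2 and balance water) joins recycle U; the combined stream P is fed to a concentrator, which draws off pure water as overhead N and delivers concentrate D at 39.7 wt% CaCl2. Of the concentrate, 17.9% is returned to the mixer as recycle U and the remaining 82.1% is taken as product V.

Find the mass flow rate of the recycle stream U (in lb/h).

Overall CaCl2 balance (none leaves overhead): CaCl2 in fresh feed = CaCl2 in product, i.e. 524×0.234 = (1−0.179)·D·0.397.
D = 122.62/(0.397×0.821) = 376.2 lb/h.
Recycle U = 0.179×376.2 = 67.339 lb/h.

67.34 lb/h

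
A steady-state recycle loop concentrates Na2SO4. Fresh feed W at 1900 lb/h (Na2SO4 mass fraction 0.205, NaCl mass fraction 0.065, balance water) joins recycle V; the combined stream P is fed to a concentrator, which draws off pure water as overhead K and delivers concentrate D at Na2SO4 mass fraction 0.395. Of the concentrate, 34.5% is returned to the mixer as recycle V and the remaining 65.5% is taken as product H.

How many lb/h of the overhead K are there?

913.9 lb/h

Overall Na2SO4 balance (none leaves overhead): Na2SO4 in fresh feed = Na2SO4 in product, i.e. 1900×0.205 = (1−0.345)·D·0.395.
D = 389.5/(0.395×0.655) = 1505.5 lb/h.
Recycle V = 0.345×1505.5 = 519.38 lb/h.
Combined feed P = 1900 + 519.38 = 2419.4 lb/h.
Overhead K = P − D = 2419.4 − 1505.5 = 913.92 lb/h.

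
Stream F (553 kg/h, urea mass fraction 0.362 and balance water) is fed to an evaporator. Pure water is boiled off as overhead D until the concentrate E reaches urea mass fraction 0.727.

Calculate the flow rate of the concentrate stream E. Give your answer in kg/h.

275.4 kg/h

urea is conserved: 553×0.362 = 200.19 kg/h all reports to the concentrate.
Concentrate = 200.19/(target fraction) = 275.36 kg/h.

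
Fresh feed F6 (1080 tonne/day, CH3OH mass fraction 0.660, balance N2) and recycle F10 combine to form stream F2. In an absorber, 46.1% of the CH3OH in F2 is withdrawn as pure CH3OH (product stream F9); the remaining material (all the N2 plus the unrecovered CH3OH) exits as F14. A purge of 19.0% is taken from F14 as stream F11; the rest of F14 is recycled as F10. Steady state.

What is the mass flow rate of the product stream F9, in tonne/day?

583.2 tonne/day

CH3OH in F2: m_A = 1080×0.660 + (1−0.190)·(1−0.461)·m_A, so m_A = 712.8/0.5634 = 1265.2 tonne/day.
Product F9 = 0.461×1265.2 = 583.24 tonne/day.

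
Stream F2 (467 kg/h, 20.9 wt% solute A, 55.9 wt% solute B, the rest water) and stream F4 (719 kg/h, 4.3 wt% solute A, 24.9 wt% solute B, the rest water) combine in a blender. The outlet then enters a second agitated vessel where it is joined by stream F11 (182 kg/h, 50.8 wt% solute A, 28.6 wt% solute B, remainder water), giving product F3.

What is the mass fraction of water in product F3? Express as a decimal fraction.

Overall, product flow = 1368 kg/h.
water in = 467×0.232 + 719×0.708 + 182×0.206 = 654.89 kg/h.
water fraction in F3 = 0.479.

0.479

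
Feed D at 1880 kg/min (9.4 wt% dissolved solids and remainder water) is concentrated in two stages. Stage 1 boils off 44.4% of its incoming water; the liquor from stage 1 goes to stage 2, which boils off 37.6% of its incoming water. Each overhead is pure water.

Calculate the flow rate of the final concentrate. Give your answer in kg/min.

water in feed = 1880×0.906 = 1703.3 kg/min.
After stage 1: water left = (1−0.444)×1703.3 = 947.02; stream total = 1123.7 kg/min.
After stage 2: water left = (1−0.376)×947.02 = 590.94; final concentrate = 767.66 kg/min.

767.7 kg/min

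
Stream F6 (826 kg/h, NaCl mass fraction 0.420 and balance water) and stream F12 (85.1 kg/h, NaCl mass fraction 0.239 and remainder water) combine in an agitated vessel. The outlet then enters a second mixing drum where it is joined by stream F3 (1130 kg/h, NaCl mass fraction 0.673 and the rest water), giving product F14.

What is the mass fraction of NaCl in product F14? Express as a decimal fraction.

Overall, product flow = 2041.1 kg/h.
NaCl in = 826×0.420 + 85.1×0.239 + 1130×0.673 = 1127.7 kg/h.
NaCl fraction in F14 = 0.553.

0.553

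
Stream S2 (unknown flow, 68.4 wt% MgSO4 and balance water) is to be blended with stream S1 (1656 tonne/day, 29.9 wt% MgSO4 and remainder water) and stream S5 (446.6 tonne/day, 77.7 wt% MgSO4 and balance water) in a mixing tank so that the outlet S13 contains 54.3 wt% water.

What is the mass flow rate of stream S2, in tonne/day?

523.1 tonne/day

Let S2 be the unknown flow. Total out = 2102.6 + S2.
water balance: 1260.4 + 0.316·S2 = 0.543·(2102.6 + S2)
(0.316 − 0.543)·S2 = 0.543×2102.6 − 1260.4 = -118.74
S2 = -118.74 / -0.227 = 523.07 tonne/day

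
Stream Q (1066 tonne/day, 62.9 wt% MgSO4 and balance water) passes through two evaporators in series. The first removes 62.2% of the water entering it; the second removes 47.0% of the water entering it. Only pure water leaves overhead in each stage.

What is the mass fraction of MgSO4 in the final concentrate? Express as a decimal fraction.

water in feed = 1066×0.371 = 395.49 tonne/day.
After stage 1: water left = (1−0.622)×395.49 = 149.49; stream total = 820.01 tonne/day.
After stage 2: water left = (1−0.470)×149.49 = 79.232; final concentrate = 749.75 tonne/day.
MgSO4 fraction = 670.51/749.75 = 0.894.

0.894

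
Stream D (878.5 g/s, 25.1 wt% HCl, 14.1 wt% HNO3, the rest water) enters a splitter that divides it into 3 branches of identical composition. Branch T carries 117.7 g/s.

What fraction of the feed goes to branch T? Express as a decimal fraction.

Fraction to T = 117.7/878.5 = 0.1340.

0.134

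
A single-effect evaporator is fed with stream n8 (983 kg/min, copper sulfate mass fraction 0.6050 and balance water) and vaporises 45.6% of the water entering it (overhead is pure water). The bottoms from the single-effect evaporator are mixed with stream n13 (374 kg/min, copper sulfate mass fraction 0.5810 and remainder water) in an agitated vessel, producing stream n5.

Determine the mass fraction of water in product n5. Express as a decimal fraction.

Vapour removed = 0.456×0.395×983 = 177.06 kg/min; concentrate = 805.94 kg/min.
water reaching the mixer = 211.23 (from concentrate) + 374×0.419 = 367.93 kg/min.
Product flow = 805.94 + 374 = 1179.9 kg/min; water fraction = 0.3118.

0.3118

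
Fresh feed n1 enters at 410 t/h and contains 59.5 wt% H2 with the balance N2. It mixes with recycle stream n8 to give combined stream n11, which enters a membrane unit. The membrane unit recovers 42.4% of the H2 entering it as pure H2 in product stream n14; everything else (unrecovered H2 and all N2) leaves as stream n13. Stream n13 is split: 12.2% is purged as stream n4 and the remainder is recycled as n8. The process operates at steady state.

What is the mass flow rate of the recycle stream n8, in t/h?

1445 t/h

N2 enters only via n1 and leaves only via the purge: 410×0.405 = 0.122×(N2 in n13), and the membrane unit passes all N2, so N2 in n11 = N2 in n13 = 1361.1 t/h.
H2 in n11: m_A = 410×0.595 + (1−0.122)·(1−0.424)·m_A, so m_A = 243.95/0.4943 = 493.55 t/h.
n13 = (1−0.424)×493.55 + 1361.1 = 1645.4 t/h.
Recycle n8 = (1−0.122)×1645.4 = 1444.6 t/h.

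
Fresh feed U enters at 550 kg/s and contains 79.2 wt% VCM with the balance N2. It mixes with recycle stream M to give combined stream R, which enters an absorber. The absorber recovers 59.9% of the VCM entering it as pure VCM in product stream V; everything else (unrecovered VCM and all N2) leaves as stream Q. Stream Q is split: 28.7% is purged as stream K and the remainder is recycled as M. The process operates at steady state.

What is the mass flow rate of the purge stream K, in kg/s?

N2 enters only via U and leaves only via the purge: 550×0.208 = 0.287×(N2 in Q), and the absorber passes all N2, so N2 in R = N2 in Q = 398.61 kg/s.
VCM in R: m_A = 550×0.792 + (1−0.287)·(1−0.599)·m_A, so m_A = 435.6/0.7141 = 610.01 kg/s.
Q = (1−0.599)×610.01 + 398.61 = 643.22 kg/s.
Purge K = 0.287×643.22 = 184.6 kg/s.

184.6 kg/s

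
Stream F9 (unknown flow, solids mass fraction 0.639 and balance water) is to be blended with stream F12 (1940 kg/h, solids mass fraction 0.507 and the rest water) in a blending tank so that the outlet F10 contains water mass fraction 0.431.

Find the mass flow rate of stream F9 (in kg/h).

1718 kg/h

Let F9 be the unknown flow. Total out = 1940 + F9.
water balance: 956.42 + 0.361·F9 = 0.431·(1940 + F9)
(0.361 − 0.431)·F9 = 0.431×1940 − 956.42 = -120.28
F9 = -120.28 / -0.070 = 1718.3 kg/h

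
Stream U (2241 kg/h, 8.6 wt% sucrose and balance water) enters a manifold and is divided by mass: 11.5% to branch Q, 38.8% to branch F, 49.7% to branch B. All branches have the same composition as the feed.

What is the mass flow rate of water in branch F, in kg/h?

794.7 kg/h

Branch F total = 0.388×2241 = 869.51 kg/h.
water in F = 0.914×869.51 = 794.73 kg/h.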